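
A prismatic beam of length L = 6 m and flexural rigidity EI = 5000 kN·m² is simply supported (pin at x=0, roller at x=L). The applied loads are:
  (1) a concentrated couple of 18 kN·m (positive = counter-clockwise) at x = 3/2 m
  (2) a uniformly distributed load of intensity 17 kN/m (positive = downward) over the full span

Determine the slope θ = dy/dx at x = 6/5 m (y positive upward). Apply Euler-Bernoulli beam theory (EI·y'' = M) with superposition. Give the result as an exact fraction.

θ(6/5) = -106641/5000000 rad

Load 1 — applied couple M₀=18 kN·m at a=3/2 m (b=L-a=9/2):
  θ_1 = (M₀x²/(2L)+C₁)/EI  [x≤a] with C₁=M₀(3b²-L²)/(6L)=99/8 = (18·(6/5)²/(2·6)+(99/8))/5000 = 2907/1000000 rad
Load 2 — uniform load w=17 kN/m over full span:
  θ_2 = -w(L³-6Lx²+4x³)/(24EI) = -17·(6³-6·6·(6/5)²+4·(6/5)³)/(24·5000) = -15147/625000 rad
Superposition: θ = Σ θ_i = -106641/5000000 rad ≈ -0.021328 rad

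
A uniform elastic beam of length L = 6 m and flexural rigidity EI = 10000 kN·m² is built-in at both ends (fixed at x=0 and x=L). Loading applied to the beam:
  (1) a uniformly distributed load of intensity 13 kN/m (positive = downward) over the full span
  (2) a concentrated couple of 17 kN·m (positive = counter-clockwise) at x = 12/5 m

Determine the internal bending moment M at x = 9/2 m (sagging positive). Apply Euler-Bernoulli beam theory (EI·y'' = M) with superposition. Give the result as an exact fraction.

Load 1 — uniform load w=13 kN/m over full span:
  M_1 = wLx/2 - wL²/12 - wx²/2 = 13·6·(9/2)/2 - 13·6²/12 - 13·(9/2)²/2 = 39/8 kN·m
Load 2 — applied couple M₀=17 kN·m at a=12/5 m (b=L-a=18/5):
  M_2 = R_Ax - M_A - M₀  [x>a] with R_A=102/25, M_A=51/25 = (102/25)·(9/2) - (51/25) - 17 = -17/25 kN·m
Superposition: M = Σ M_i = 839/200 kN·m ≈ 4.195000 kN·m

M(9/2) = 839/200 kN·m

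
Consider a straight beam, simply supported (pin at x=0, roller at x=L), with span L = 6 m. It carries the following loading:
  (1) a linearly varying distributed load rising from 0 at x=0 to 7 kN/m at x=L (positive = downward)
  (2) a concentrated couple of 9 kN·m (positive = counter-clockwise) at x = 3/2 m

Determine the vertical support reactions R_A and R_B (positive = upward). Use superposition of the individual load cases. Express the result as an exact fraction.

Load 1 — triangular load w₀=7 kN/m (0→w₀ over full span):
  R_A = w₀L/6 = 7·6/6 = 7 kN
  R_B = w₀L/3 = 7·6/3 = 14 kN
Load 2 — applied couple M₀=9 kN·m at a=3/2 m (b=L-a=9/2):
  R_A = M₀/L = 9/6 = 3/2 kN
  R_B = -M₀/L = -9/6 = -3/2 kN
Superposition: R_A = 17/2 kN, R_B = 25/2 kN

R_A = 17/2 kN, R_B = 25/2 kN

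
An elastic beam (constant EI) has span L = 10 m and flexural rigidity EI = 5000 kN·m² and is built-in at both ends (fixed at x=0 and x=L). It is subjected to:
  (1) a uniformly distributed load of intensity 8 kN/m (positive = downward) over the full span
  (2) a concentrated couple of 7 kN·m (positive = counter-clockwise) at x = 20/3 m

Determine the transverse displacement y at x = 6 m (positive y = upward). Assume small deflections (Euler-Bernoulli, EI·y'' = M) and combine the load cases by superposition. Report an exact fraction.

y(6) = -501/12500 m

Load 1 — uniform load w=8 kN/m over full span:
  y_1 = -wx²(L-x)²/(24EI) = -8·6²·(10-6)²/(24·5000) = -24/625 m
Load 2 — applied couple M₀=7 kN·m at a=20/3 m (b=L-a=10/3):
  y_2 = (R_Ax³/6 - M_Ax²/2)/EI  [x≤a] with R_A=14/15, M_A=7/3 = ((14/15)·6³/6 - (7/3)·6²/2)/5000 = -21/12500 m
Superposition: y = Σ y_i = -501/12500 m ≈ -0.040080 m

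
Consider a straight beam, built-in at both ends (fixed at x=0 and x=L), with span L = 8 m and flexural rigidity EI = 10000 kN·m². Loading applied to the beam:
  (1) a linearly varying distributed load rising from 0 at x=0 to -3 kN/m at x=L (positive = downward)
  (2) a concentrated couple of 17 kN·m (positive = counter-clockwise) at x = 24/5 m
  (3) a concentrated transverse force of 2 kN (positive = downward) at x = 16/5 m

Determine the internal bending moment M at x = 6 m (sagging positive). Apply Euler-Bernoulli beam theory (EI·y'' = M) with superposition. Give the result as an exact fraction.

Load 1 — triangular load w₀=-3 kN/m (0→w₀ over full span):
  M_1 = 3w₀Lx/20 - w₀L²/30 - w₀x³/(6L) = 3·(-3)·8·6/20 - (-3)·8²/30 - (-3)·6³/(6·8) = -17/10 kN·m
Load 2 — applied couple M₀=17 kN·m at a=24/5 m (b=L-a=16/5):
  M_2 = R_Ax - M_A - M₀  [x>a] with R_A=153/50, M_A=136/25 = (153/50)·6 - (136/25) - 17 = -102/25 kN·m
Load 3 — point force P=2 kN at a=16/5 m (b=L-a=24/5):
  M_3 = Pa²(a+3b)(L-x)/L³ - Pa²b/L²  [x>a] = 2·(16/5)²·((16/5)+3·(24/5))·(8-6)/8³ - 2·(16/5)²·(24/5)/8² = -16/125 kN·m
Superposition: M = Σ M_i = -1477/250 kN·m ≈ -5.908000 kN·m

M(6) = -1477/250 kN·m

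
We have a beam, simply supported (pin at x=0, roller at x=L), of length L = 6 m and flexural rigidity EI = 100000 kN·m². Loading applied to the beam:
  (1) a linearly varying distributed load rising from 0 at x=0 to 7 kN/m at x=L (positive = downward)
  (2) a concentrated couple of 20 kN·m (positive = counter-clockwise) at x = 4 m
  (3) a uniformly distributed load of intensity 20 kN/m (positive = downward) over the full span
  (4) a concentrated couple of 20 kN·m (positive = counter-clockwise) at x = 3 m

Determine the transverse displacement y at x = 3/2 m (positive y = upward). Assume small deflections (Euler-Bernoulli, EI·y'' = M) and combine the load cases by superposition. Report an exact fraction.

Load 1 — triangular load w₀=7 kN/m (0→w₀ over full span):
  y_1 = -w₀x(7L⁴-10L²x²+3x⁴)/(360LEI) = -7·(3/2)·(7·6⁴-10·6²·(3/2)²+3·(3/2)⁴)/(360·6·100000) = -20601/51200000 m
Load 2 — applied couple M₀=20 kN·m at a=4 m (b=L-a=2):
  y_2 = (M₀x³/(6L)+C₁x)/EI  [x≤a] with C₁=M₀(3b²-L²)/(6L)=-40/3 = (20·(3/2)³/(6·6)+(-40/3)·(3/2))/100000 = -29/160000 m
Load 3 — uniform load w=20 kN/m over full span:
  y_3 = -wx(L³-2Lx²+x³)/(24EI) = -20·(3/2)·(6³-2·6·(3/2)²+(3/2)³)/(24·100000) = -1539/640000 m
Load 4 — applied couple M₀=20 kN·m at a=3 m (b=L-a=3):
  y_4 = (M₀x³/(6L)+C₁x)/EI  [x≤a] with C₁=M₀(3b²-L²)/(6L)=-5 = (20·(3/2)³/(6·6)+(-5)·(3/2))/100000 = -9/160000 m
Superposition: y = Σ y_i = -155881/51200000 m ≈ -0.003045 m

y(3/2) = -155881/51200000 m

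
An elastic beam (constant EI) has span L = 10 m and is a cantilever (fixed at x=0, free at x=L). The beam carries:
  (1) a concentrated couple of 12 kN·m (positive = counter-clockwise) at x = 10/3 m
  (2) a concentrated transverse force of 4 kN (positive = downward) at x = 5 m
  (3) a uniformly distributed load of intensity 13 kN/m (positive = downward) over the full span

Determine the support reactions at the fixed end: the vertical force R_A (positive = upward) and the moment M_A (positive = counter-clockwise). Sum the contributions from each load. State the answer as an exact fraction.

R_A = 134 kN, M_A = 658 kN·m

Load 1 — applied couple M₀=12 kN·m at a=10/3 m (b=L-a=20/3):
  R_A = 0 kN
  M_A = -M₀ = -12 kN·m
Load 2 — point force P=4 kN at a=5 m (b=L-a=5):
  R_A = P = 4 kN
  M_A = Pa = 4·5 = 20 kN·m
Load 3 — uniform load w=13 kN/m over full span:
  R_A = wL = 13·10 = 130 kN
  M_A = wL²/2 = 13·10²/2 = 650 kN·m
Superposition: R_A = 134 kN, M_A = 658 kN·m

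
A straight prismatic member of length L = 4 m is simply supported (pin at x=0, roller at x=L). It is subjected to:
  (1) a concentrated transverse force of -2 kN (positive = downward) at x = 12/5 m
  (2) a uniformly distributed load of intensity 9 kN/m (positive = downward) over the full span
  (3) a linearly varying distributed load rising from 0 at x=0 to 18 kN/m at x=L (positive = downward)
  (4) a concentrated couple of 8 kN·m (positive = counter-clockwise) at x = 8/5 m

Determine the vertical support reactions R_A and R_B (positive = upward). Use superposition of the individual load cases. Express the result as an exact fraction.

R_A = 156/5 kN, R_B = 194/5 kN

Load 1 — point force P=-2 kN at a=12/5 m (b=L-a=8/5):
  R_A = Pb/L = (-2)·(8/5)/4 = -4/5 kN
  R_B = Pa/L = (-2)·(12/5)/4 = -6/5 kN
Load 2 — uniform load w=9 kN/m over full span:
  R_A = wL/2 = 9·4/2 = 18 kN
  R_B = wL/2 = 9·4/2 = 18 kN
Load 3 — triangular load w₀=18 kN/m (0→w₀ over full span):
  R_A = w₀L/6 = 18·4/6 = 12 kN
  R_B = w₀L/3 = 18·4/3 = 24 kN
Load 4 — applied couple M₀=8 kN·m at a=8/5 m (b=L-a=12/5):
  R_A = M₀/L = 8/4 = 2 kN
  R_B = -M₀/L = -8/4 = -2 kN
Superposition: R_A = 156/5 kN, R_B = 194/5 kN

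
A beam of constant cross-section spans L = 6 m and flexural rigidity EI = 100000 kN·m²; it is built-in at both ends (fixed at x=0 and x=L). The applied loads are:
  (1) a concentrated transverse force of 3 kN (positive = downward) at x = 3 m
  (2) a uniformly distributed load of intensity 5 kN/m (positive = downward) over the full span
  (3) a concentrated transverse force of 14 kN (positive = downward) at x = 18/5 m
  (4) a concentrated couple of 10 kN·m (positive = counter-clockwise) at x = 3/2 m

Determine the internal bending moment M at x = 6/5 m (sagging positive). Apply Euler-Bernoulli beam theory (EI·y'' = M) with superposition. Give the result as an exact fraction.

Load 1 — point force P=3 kN at a=3 m (b=L-a=3):
  M_1 = Pb²(3a+b)x/L³ - Pab²/L²  [x≤a] = 3·3²·(3·3+3)·(6/5)/6³ - 3·3·3²/6² = -9/20 kN·m
Load 2 — uniform load w=5 kN/m over full span:
  M_2 = wLx/2 - wL²/12 - wx²/2 = 5·6·(6/5)/2 - 5·6²/12 - 5·(6/5)²/2 = -3/5 kN·m
Load 3 — point force P=14 kN at a=18/5 m (b=L-a=12/5):
  M_3 = Pb²(3a+b)x/L³ - Pab²/L²  [x≤a] = 14·(12/5)²·(3·(18/5)+(12/5))·(6/5)/6³ - 14·(18/5)·(12/5)²/6² = -1344/625 kN·m
Load 4 — applied couple M₀=10 kN·m at a=3/2 m (b=L-a=9/2):
  M_4 = R_Ax - M_A  [x≤a] with R_A=15/8, M_A=-15/8 = (15/8)·(6/5) - (-15/8) = 33/8 kN·m
Superposition: M = Σ M_i = 4623/5000 kN·m ≈ 0.924600 kN·m

M(6/5) = 4623/5000 kN·m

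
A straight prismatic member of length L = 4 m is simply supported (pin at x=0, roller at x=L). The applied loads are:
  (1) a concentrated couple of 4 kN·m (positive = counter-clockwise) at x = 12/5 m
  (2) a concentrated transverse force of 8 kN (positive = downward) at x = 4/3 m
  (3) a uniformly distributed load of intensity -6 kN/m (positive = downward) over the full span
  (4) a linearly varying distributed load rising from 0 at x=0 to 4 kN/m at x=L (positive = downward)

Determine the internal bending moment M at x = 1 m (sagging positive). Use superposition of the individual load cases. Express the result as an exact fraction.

Load 1 — applied couple M₀=4 kN·m at a=12/5 m (b=L-a=8/5):
  M_1 = M₀x/L  [x≤a] = 4·1/4 = 1 kN·m
Load 2 — point force P=8 kN at a=4/3 m (b=L-a=8/3):
  M_2 = Pbx/L  [x≤a] = 8·(8/3)·1/4 = 16/3 kN·m
Load 3 — uniform load w=-6 kN/m over full span:
  M_3 = wx(L-x)/2 = (-6)·1·(4-1)/2 = -9 kN·m
Load 4 — triangular load w₀=4 kN/m (0→w₀ over full span):
  M_4 = w₀Lx/6 - w₀x³/(6L) = 4·4·1/6 - 4·1³/(6·4) = 5/2 kN·m
Superposition: M = Σ M_i = -1/6 kN·m ≈ -0.166667 kN·m

M(1) = -1/6 kN·m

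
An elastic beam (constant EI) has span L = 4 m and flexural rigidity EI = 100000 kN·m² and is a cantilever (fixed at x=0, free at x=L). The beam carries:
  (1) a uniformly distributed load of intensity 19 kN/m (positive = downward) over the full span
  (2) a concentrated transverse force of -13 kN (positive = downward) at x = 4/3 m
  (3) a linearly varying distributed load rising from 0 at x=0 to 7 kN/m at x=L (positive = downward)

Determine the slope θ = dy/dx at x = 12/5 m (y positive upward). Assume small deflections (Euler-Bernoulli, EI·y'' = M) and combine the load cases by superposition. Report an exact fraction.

Load 1 — uniform load w=19 kN/m over full span:
  θ_1 = -wx(x²-3Lx+3L²)/(6EI) = -19·(12/5)·((12/5)²-3·4·(12/5)+3·4²)/(6·100000) = -741/390625 rad
Load 2 — point force P=-13 kN at a=4/3 m (b=L-a=8/3):
  θ_2 = -Pa²/(2EI)  [x>a] = -(-13)·(4/3)²/(2·100000) = 13/112500 rad
Load 3 — triangular load w₀=7 kN/m (0→w₀ over full span):
  θ_3 = (w₀Lx²/4-w₀L²x/3-w₀x⁴/(24L))/EI = (7·4·(12/5)²/4-7·4²·(12/5)/3-7·(12/5)⁴/(24·4))/100000 = -4039/7812500 rad
Superposition: θ = Σ θ_i = -80803/35156250 rad ≈ -0.002298 rad

θ(12/5) = -80803/35156250 rad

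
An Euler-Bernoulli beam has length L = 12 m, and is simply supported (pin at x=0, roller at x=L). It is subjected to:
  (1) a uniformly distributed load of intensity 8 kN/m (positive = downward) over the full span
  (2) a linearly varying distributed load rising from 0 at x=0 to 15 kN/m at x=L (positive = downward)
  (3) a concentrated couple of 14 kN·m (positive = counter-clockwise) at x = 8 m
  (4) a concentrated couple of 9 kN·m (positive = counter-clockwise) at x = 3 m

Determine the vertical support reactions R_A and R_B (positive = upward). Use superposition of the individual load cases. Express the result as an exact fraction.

Load 1 — uniform load w=8 kN/m over full span:
  R_A = wL/2 = 8·12/2 = 48 kN
  R_B = wL/2 = 8·12/2 = 48 kN
Load 2 — triangular load w₀=15 kN/m (0→w₀ over full span):
  R_A = w₀L/6 = 15·12/6 = 30 kN
  R_B = w₀L/3 = 15·12/3 = 60 kN
Load 3 — applied couple M₀=14 kN·m at a=8 m (b=L-a=4):
  R_A = M₀/L = 14/12 = 7/6 kN
  R_B = -M₀/L = -14/12 = -7/6 kN
Load 4 — applied couple M₀=9 kN·m at a=3 m (b=L-a=9):
  R_A = M₀/L = 9/12 = 3/4 kN
  R_B = -M₀/L = -9/12 = -3/4 kN
Superposition: R_A = 959/12 kN, R_B = 1273/12 kN

R_A = 959/12 kN, R_B = 1273/12 kN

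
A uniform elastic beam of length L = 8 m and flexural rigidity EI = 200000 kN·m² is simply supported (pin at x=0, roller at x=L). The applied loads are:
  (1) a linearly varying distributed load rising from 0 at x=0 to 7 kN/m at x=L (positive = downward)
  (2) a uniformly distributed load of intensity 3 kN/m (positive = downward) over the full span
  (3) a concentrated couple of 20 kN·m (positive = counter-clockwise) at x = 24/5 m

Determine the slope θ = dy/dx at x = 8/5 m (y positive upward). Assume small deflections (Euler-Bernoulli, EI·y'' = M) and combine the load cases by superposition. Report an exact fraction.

Load 1 — triangular load w₀=7 kN/m (0→w₀ over full span):
  θ_1 = -w₀(7L⁴-30L²x²+15x⁴)/(360LEI) = -7·(7·8⁴-30·8²·(8/5)²+15·(8/5)⁴)/(360·8·200000) = -5096/17578125 rad
Load 2 — uniform load w=3 kN/m over full span:
  θ_2 = -w(L³-6Lx²+4x³)/(24EI) = -3·(8³-6·8·(8/5)²+4·(8/5)³)/(24·200000) = -99/390625 rad
Load 3 — applied couple M₀=20 kN·m at a=24/5 m (b=L-a=16/5):
  θ_3 = (M₀x²/(2L)+C₁)/EI  [x≤a] with C₁=M₀(3b²-L²)/(6L)=-208/15 = (20·(8/5)²/(2·8)+(-208/15))/200000 = -1/18750 rad
Superposition: θ = Σ θ_i = -20977/35156250 rad ≈ -0.000597 rad

θ(8/5) = -20977/35156250 rad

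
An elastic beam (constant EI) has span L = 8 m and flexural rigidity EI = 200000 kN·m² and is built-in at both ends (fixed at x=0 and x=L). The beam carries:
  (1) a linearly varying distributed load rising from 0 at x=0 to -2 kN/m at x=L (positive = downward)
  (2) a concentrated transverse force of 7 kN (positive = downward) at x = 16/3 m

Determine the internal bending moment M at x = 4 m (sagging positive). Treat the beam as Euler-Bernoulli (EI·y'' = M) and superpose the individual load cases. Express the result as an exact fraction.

Load 1 — triangular load w₀=-2 kN/m (0→w₀ over full span):
  M_1 = 3w₀Lx/20 - w₀L²/30 - w₀x³/(6L) = 3·(-2)·8·4/20 - (-2)·8²/30 - (-2)·4³/(6·8) = -8/3 kN·m
Load 2 — point force P=7 kN at a=16/3 m (b=L-a=8/3):
  M_2 = Pb²(3a+b)x/L³ - Pab²/L²  [x≤a] = 7·(8/3)²·(3·(16/3)+(8/3))·4/8³ - 7·(16/3)·(8/3)²/8² = 28/9 kN·m
Superposition: M = Σ M_i = 4/9 kN·m ≈ 0.444444 kN·m

M(4) = 4/9 kN·m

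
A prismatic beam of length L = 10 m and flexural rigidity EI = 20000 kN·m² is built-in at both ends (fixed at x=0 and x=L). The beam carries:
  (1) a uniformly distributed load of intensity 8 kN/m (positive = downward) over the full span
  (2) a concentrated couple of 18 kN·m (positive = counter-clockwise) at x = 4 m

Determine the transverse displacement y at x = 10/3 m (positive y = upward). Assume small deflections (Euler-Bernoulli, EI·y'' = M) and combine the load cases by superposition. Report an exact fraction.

Load 1 — uniform load w=8 kN/m over full span:
  y_1 = -wx²(L-x)²/(24EI) = -8·(10/3)²·(10-(10/3))²/(24·20000) = -2/243 m
Load 2 — applied couple M₀=18 kN·m at a=4 m (b=L-a=6):
  y_2 = (R_Ax³/6 - M_Ax²/2)/EI  [x≤a] with R_A=324/125, M_A=54/25 = ((324/125)·(10/3)³/6 - (54/25)·(10/3)²/2)/20000 = 1/5000 m
Superposition: y = Σ y_i = -9757/1215000 m ≈ -0.008030 m

y(10/3) = -9757/1215000 m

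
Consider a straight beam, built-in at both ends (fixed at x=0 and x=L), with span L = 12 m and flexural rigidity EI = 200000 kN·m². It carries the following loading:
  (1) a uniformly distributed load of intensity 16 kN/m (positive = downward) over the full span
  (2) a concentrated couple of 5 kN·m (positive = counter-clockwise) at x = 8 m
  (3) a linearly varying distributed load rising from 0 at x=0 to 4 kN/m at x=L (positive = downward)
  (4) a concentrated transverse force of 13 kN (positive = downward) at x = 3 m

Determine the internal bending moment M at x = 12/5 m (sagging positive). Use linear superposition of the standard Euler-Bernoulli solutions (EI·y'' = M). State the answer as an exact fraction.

Load 1 — uniform load w=16 kN/m over full span:
  M_1 = wLx/2 - wL²/12 - wx²/2 = 16·12·(12/5)/2 - 16·12²/12 - 16·(12/5)²/2 = -192/25 kN·m
Load 2 — applied couple M₀=5 kN·m at a=8 m (b=L-a=4):
  M_2 = R_Ax - M_A  [x≤a] with R_A=5/9, M_A=5/3 = (5/9)·(12/5) - (5/3) = -1/3 kN·m
Load 3 — triangular load w₀=4 kN/m (0→w₀ over full span):
  M_3 = 3w₀Lx/20 - w₀L²/30 - w₀x³/(6L) = 3·4·12·(12/5)/20 - 4·12²/30 - 4·(12/5)³/(6·12) = -336/125 kN·m
Load 4 — point force P=13 kN at a=3 m (b=L-a=9):
  M_4 = Pb²(3a+b)x/L³ - Pab²/L²  [x≤a] = 13·9²·(3·3+9)·(12/5)/12³ - 13·3·9²/12² = 351/80 kN·m
Superposition: M = Σ M_i = -37883/6000 kN·m ≈ -6.313833 kN·m

M(12/5) = -37883/6000 kN·m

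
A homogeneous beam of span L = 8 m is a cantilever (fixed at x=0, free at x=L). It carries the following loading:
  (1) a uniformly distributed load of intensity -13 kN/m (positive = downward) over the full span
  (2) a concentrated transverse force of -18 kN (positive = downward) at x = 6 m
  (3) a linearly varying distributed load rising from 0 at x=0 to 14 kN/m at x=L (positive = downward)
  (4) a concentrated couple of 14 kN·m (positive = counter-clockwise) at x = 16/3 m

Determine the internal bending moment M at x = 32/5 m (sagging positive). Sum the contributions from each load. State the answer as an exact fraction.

Load 1 — uniform load w=-13 kN/m over full span:
  M_1 = -w(L-x)²/2 = -(-13)·(8-(32/5))²/2 = 416/25 kN·m
Load 2 — point force P=-18 kN at a=6 m (b=L-a=2):
  M_2 = 0  [x>a] = 0 kN·m
Load 3 — triangular load w₀=14 kN/m (0→w₀ over full span):
  M_3 = w₀Lx/2 - w₀L²/3 - w₀x³/(6L) = 14·8·(32/5)/2 - 14·8²/3 - 14·(32/5)³/(6·8) = -6272/375 kN·m
Load 4 — applied couple M₀=14 kN·m at a=16/3 m (b=L-a=8/3):
  M_4 = 0  [x>a] = 0 kN·m
Superposition: M = Σ M_i = -32/375 kN·m ≈ -0.085333 kN·m

M(32/5) = -32/375 kN·m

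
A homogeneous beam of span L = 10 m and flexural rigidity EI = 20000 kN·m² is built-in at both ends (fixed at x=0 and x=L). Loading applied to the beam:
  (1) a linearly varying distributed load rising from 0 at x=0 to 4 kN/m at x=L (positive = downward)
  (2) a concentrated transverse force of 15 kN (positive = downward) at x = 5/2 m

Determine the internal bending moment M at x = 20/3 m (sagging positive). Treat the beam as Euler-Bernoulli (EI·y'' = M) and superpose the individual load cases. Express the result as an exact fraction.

Load 1 — triangular load w₀=4 kN/m (0→w₀ over full span):
  M_1 = 3w₀Lx/20 - w₀L²/30 - w₀x³/(6L) = 3·4·10·(20/3)/20 - 4·10²/30 - 4·(20/3)³/(6·10) = 560/81 kN·m
Load 2 — point force P=15 kN at a=5/2 m (b=L-a=15/2):
  M_2 = Pa²(a+3b)(L-x)/L³ - Pa²b/L²  [x>a] = 15·(5/2)²·((5/2)+3·(15/2))·(10-(20/3))/10³ - 15·(5/2)²·(15/2)/10² = 25/32 kN·m
Superposition: M = Σ M_i = 19945/2592 kN·m ≈ 7.694830 kN·m

M(20/3) = 19945/2592 kN·m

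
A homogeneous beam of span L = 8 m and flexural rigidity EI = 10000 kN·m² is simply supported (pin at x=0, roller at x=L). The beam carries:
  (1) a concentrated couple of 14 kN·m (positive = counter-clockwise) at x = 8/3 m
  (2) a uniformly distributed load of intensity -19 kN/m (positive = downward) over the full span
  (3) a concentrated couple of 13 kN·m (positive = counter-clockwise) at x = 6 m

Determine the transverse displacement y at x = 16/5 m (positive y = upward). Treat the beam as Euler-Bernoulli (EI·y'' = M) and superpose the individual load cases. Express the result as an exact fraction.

Load 1 — applied couple M₀=14 kN·m at a=8/3 m (b=L-a=16/3):
  y_1 = (M₀x³/(6L)-M₀(x-a)²/2+C₁x)/EI  [x>a] with C₁=M₀(3b²-L²)/(6L)=56/9 = (14·(16/5)³/(6·8)-14·((16/5)-(8/3))²/2+(56/9)·(16/5))/10000 = 644/234375 m
Load 2 — uniform load w=-19 kN/m over full span:
  y_2 = -wx(L³-2Lx²+x³)/(24EI) = -(-19)·(16/5)·(8³-2·8·(16/5)²+(16/5)³)/(24·10000) = 37696/390625 m
Load 3 — applied couple M₀=13 kN·m at a=6 m (b=L-a=2):
  y_3 = (M₀x³/(6L)+C₁x)/EI  [x≤a] with C₁=M₀(3b²-L²)/(6L)=-169/12 = (13·(16/5)³/(6·8)+(-169/12)·(16/5))/10000 = -1131/312500 m
Superposition: y = Σ y_i = 448267/4687500 m ≈ 0.095630 m

y(16/5) = 448267/4687500 m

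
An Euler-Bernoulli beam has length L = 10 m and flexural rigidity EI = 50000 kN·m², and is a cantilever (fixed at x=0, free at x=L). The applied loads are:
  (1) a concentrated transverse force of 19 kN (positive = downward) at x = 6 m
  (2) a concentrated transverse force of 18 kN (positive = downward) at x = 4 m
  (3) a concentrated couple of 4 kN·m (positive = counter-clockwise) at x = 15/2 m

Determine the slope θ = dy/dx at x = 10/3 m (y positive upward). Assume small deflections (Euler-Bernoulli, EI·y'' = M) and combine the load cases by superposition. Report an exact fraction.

θ(10/3) = -361/45000 rad

Load 1 — point force P=19 kN at a=6 m (b=L-a=4):
  θ_1 = -Px(2a-x)/(2EI)  [x≤a] = -19·(10/3)·(2·6-(10/3))/(2·50000) = -247/45000 rad
Load 2 — point force P=18 kN at a=4 m (b=L-a=6):
  θ_2 = -Px(2a-x)/(2EI)  [x≤a] = -18·(10/3)·(2·4-(10/3))/(2·50000) = -7/2500 rad
Load 3 — applied couple M₀=4 kN·m at a=15/2 m (b=L-a=5/2):
  θ_3 = M₀x/EI  [x≤a] = 4·(10/3)/50000 = 1/3750 rad
Superposition: θ = Σ θ_i = -361/45000 rad ≈ -0.008022 rad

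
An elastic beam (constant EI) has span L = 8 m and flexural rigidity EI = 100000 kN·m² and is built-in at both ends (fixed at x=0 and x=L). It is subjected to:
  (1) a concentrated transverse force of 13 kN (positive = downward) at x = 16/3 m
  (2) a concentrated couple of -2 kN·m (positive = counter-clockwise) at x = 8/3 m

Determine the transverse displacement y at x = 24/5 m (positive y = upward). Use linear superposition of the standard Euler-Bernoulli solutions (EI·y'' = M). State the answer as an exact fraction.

y(24/5) = -992/3515625 m

Load 1 — point force P=13 kN at a=16/3 m (b=L-a=8/3):
  y_1 = -Pb²x²(3aL-(3a+b)x)/(6L³EI)  [x≤a] = -13·(8/3)²·(24/5)²·(3·(16/3)·8-(3·(16/3)+(8/3))·(24/5))/(6·8³·100000) = -104/390625 m
Load 2 — applied couple M₀=-2 kN·m at a=8/3 m (b=L-a=16/3):
  y_2 = (R_Ax³/6 - M_Ax²/2 - M₀(x-a)²/2)/EI  [x>a] with R_A=-1/3, M_A=0 = ((-1/3)·(24/5)³/6 - 0·(24/5)²/2 - (-2)·((24/5)-(8/3))²/2)/100000 = -56/3515625 m
Superposition: y = Σ y_i = -992/3515625 m ≈ -0.000282 m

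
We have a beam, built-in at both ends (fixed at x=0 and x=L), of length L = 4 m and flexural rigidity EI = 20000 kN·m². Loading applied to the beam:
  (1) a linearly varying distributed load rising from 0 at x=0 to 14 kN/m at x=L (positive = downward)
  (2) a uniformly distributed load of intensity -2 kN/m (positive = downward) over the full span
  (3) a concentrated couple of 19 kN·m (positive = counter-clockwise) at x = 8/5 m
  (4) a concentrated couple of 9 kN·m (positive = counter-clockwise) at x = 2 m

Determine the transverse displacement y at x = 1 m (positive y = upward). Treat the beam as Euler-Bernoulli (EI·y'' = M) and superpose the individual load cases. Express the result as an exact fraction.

Load 1 — triangular load w₀=14 kN/m (0→w₀ over full span):
  y_1 = -w₀x²(L-x)²(x+2L)/(120LEI) = -14·1²·(4-1)²·(1+2·4)/(120·4·20000) = -189/1600000 m
Load 2 — uniform load w=-2 kN/m over full span:
  y_2 = -wx²(L-x)²/(24EI) = -(-2)·1²·(4-1)²/(24·20000) = 3/80000 m
Load 3 — applied couple M₀=19 kN·m at a=8/5 m (b=L-a=12/5):
  y_3 = (R_Ax³/6 - M_Ax²/2)/EI  [x≤a] with R_A=171/25, M_A=57/25 = ((171/25)·1³/6 - (57/25)·1²/2)/20000 = 0 m
Load 4 — applied couple M₀=9 kN·m at a=2 m (b=L-a=2):
  y_4 = (R_Ax³/6 - M_Ax²/2)/EI  [x≤a] with R_A=27/8, M_A=9/4 = ((27/8)·1³/6 - (9/4)·1²/2)/20000 = -9/320000 m
Superposition: y = Σ y_i = -87/800000 m ≈ -0.000109 m

y(1) = -87/800000 m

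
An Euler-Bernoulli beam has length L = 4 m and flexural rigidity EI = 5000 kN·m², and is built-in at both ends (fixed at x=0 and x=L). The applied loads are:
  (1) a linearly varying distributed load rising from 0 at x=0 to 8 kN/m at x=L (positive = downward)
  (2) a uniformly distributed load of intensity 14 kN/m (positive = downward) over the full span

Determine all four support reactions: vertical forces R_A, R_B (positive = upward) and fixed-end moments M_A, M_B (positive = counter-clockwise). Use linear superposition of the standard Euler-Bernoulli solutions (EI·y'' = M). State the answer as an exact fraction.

Load 1 — triangular load w₀=8 kN/m (0→w₀ over full span):
  R_A = 3w₀L/20 = 3·8·4/20 = 24/5 kN
  M_A = w₀L²/30 = 8·4²/30 = 64/15 kN·m
  R_B = 7w₀L/20 = 7·8·4/20 = 56/5 kN
  M_B = -w₀L²/20 = -8·4²/20 = -32/5 kN·m
Load 2 — uniform load w=14 kN/m over full span:
  R_A = wL/2 = 14·4/2 = 28 kN
  M_A = wL²/12 = 14·4²/12 = 56/3 kN·m
  R_B = wL/2 = 14·4/2 = 28 kN
  M_B = -wL²/12 = -14·4²/12 = -56/3 kN·m
Superposition: R_A = 164/5 kN, M_A = 344/15 kN·m, R_B = 196/5 kN, M_B = -376/15 kN·m

R_A = 164/5 kN, M_A = 344/15 kN·m, R_B = 196/5 kN, M_B = -376/15 kN·m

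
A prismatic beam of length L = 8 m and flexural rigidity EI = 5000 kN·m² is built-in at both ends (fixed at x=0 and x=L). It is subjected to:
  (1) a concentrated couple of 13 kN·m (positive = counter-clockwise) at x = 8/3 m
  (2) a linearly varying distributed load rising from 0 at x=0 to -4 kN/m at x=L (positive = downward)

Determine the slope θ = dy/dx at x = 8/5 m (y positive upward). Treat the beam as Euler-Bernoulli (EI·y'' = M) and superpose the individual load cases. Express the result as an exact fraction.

θ(8/5) = 814/390625 rad

Load 1 — applied couple M₀=13 kN·m at a=8/3 m (b=L-a=16/3):
  θ_1 = (R_Ax²/2 - M_Ax)/EI  [x≤a] with R_A=13/6, M_A=0 = ((13/6)·(8/5)²/2 - 0·(8/5))/5000 = 26/46875 rad
Load 2 — triangular load w₀=-4 kN/m (0→w₀ over full span):
  θ_2 = -w₀(2x(L-x)(L-2x)(x+2L)+x²(L-x)²)/(120LEI) = -(-4)·(2·(8/5)·(8-(8/5))·(8-2·(8/5))·((8/5)+2·8)+(8/5)²·(8-(8/5))²)/(120·8·5000) = 1792/1171875 rad
Superposition: θ = Σ θ_i = 814/390625 rad ≈ 0.002084 rad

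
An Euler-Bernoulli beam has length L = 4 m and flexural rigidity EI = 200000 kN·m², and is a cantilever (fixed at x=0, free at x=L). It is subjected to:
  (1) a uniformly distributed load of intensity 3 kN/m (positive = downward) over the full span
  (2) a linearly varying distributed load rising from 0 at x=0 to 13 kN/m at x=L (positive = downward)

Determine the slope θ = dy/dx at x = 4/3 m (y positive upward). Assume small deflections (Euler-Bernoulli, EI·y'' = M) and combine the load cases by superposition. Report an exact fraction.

θ(4/3) = -2803/6075000 rad

Load 1 — uniform load w=3 kN/m over full span:
  θ_1 = -wx(x²-3Lx+3L²)/(6EI) = -3·(4/3)·((4/3)²-3·4·(4/3)+3·4²)/(6·200000) = -19/168750 rad
Load 2 — triangular load w₀=13 kN/m (0→w₀ over full span):
  θ_2 = (w₀Lx²/4-w₀L²x/3-w₀x⁴/(24L))/EI = (13·4·(4/3)²/4-13·4²·(4/3)/3-13·(4/3)⁴/(24·4))/200000 = -2119/6075000 rad
Superposition: θ = Σ θ_i = -2803/6075000 rad ≈ -0.000461 rad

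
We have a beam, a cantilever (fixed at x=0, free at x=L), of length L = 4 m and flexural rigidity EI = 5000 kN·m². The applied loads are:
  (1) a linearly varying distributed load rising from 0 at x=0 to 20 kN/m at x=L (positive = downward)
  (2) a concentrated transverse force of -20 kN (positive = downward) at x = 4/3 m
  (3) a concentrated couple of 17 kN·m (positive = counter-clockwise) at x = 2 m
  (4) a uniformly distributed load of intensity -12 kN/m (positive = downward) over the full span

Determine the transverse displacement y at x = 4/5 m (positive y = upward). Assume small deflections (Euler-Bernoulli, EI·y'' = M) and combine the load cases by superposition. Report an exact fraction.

y(4/5) = 9799/5859375 m

Load 1 — triangular load w₀=20 kN/m (0→w₀ over full span):
  y_1 = (w₀Lx³/12-w₀L²x²/6-w₀x⁵/(120L))/EI = (20·4·(4/5)³/12-20·4²·(4/5)²/6-20·(4/5)⁵/(120·4))/5000 = -36016/5859375 m
Load 2 — point force P=-20 kN at a=4/3 m (b=L-a=8/3):
  y_2 = -Px²(3a-x)/(6EI)  [x≤a] = -(-20)·(4/5)²·(3·(4/3)-(4/5))/(6·5000) = 64/46875 m
Load 3 — applied couple M₀=17 kN·m at a=2 m (b=L-a=2):
  y_3 = M₀x²/(2EI)  [x≤a] = 17·(4/5)²/(2·5000) = 17/15625 m
Load 4 — uniform load w=-12 kN/m over full span:
  y_4 = -wx²(x²-4Lx+6L²)/(24EI) = -(-12)·(4/5)²·((4/5)²-4·4·(4/5)+6·4²)/(24·5000) = 2096/390625 m
Superposition: y = Σ y_i = 9799/5859375 m ≈ 0.001672 m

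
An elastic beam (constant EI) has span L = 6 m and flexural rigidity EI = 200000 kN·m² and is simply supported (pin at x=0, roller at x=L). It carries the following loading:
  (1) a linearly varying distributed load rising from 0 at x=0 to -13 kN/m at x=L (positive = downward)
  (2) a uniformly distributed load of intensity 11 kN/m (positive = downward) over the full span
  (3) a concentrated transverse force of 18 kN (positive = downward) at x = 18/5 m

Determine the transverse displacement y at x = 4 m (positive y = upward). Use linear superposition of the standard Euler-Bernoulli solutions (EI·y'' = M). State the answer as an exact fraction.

Load 1 — triangular load w₀=-13 kN/m (0→w₀ over full span):
  y_1 = -w₀x(7L⁴-10L²x²+3x⁴)/(360LEI) = -(-13)·4·(7·6⁴-10·6²·4²+3·4⁴)/(360·6·200000) = 221/450000 m
Load 2 — uniform load w=11 kN/m over full span:
  y_2 = -wx(L³-2Lx²+x³)/(24EI) = -11·4·(6³-2·6·4²+4³)/(24·200000) = -121/150000 m
Load 3 — point force P=18 kN at a=18/5 m (b=L-a=12/5):
  y_3 = -Pa(L-x)(2Lx-a²-x²)/(6LEI)  [x>a] = -18·(18/5)·(6-4)·(2·6·4-(18/5)²-4²)/(6·6·200000) = -1071/3125000 m
Superposition: y = Σ y_i = -9257/14062500 m ≈ -0.000658 m

y(4) = -9257/14062500 m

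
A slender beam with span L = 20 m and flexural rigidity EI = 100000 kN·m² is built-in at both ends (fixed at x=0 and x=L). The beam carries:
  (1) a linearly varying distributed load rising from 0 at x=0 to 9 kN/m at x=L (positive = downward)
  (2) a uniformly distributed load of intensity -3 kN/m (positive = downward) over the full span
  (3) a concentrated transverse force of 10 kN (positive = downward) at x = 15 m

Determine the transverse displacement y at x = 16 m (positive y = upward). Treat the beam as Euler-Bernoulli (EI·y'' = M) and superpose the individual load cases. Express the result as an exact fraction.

y(16) = -12079/2500000 m

Load 1 — triangular load w₀=9 kN/m (0→w₀ over full span):
  y_1 = -w₀x²(L-x)²(x+2L)/(120LEI) = -9·16²·(20-16)²·(16+2·20)/(120·20·100000) = -672/78125 m
Load 2 — uniform load w=-3 kN/m over full span:
  y_2 = -wx²(L-x)²/(24EI) = -(-3)·16²·(20-16)²/(24·100000) = 16/3125 m
Load 3 — point force P=10 kN at a=15 m (b=L-a=5):
  y_3 = -Pa²(L-x)²(3bL-(3b+a)(L-x))/(6L³EI)  [x>a] = -10·15²·(20-16)²·(3·5·20-(3·5+15)·(20-16))/(6·20³·100000) = -27/20000 m
Superposition: y = Σ y_i = -12079/2500000 m ≈ -0.004832 m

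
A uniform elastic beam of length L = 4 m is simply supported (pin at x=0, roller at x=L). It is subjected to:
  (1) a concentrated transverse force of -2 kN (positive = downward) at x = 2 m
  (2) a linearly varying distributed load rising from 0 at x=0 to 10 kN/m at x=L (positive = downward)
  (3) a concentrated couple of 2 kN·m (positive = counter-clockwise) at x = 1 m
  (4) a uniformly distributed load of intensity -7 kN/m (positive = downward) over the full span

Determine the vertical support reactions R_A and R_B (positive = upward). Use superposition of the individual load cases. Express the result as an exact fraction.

Load 1 — point force P=-2 kN at a=2 m (b=L-a=2):
  R_A = Pb/L = (-2)·2/4 = -1 kN
  R_B = Pa/L = (-2)·2/4 = -1 kN
Load 2 — triangular load w₀=10 kN/m (0→w₀ over full span):
  R_A = w₀L/6 = 10·4/6 = 20/3 kN
  R_B = w₀L/3 = 10·4/3 = 40/3 kN
Load 3 — applied couple M₀=2 kN·m at a=1 m (b=L-a=3):
  R_A = M₀/L = 2/4 = 1/2 kN
  R_B = -M₀/L = -2/4 = -1/2 kN
Load 4 — uniform load w=-7 kN/m over full span:
  R_A = wL/2 = (-7)·4/2 = -14 kN
  R_B = wL/2 = (-7)·4/2 = -14 kN
Superposition: R_A = -47/6 kN, R_B = -13/6 kN

R_A = -47/6 kN, R_B = -13/6 kN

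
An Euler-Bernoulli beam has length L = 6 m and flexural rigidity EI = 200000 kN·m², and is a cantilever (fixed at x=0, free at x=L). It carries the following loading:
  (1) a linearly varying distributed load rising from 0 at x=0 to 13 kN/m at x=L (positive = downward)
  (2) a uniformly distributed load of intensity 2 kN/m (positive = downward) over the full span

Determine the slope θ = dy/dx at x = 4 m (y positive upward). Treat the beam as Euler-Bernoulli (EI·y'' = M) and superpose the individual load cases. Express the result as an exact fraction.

Load 1 — triangular load w₀=13 kN/m (0→w₀ over full span):
  θ_1 = (w₀Lx²/4-w₀L²x/3-w₀x⁴/(24L))/EI = (13·6·4²/4-13·6²·4/3-13·4⁴/(24·6))/200000 = -377/225000 rad
Load 2 — uniform load w=2 kN/m over full span:
  θ_2 = -wx(x²-3Lx+3L²)/(6EI) = -2·4·(4²-3·6·4+3·6²)/(6·200000) = -13/37500 rad
Superposition: θ = Σ θ_i = -91/45000 rad ≈ -0.002022 rad

θ(4) = -91/45000 rad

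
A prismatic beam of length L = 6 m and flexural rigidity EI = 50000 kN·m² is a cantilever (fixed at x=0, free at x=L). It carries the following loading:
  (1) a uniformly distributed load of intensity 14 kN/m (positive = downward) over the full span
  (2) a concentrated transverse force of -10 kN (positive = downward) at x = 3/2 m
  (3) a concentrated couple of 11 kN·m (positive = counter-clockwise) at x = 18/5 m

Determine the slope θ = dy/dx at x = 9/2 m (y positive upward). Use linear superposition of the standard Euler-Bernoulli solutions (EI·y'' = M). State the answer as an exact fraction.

Load 1 — uniform load w=14 kN/m over full span:
  θ_1 = -wx(x²-3Lx+3L²)/(6EI) = -14·(9/2)·((9/2)²-3·6·(9/2)+3·6²)/(6·50000) = -3969/400000 rad
Load 2 — point force P=-10 kN at a=3/2 m (b=L-a=9/2):
  θ_2 = -Pa²/(2EI)  [x>a] = -(-10)·(3/2)²/(2·50000) = 9/40000 rad
Load 3 — applied couple M₀=11 kN·m at a=18/5 m (b=L-a=12/5):
  θ_3 = M₀a/EI  [x>a] = 11·(18/5)/50000 = 99/125000 rad
Superposition: θ = Σ θ_i = -17811/2000000 rad ≈ -0.008906 rad

θ(9/2) = -17811/2000000 rad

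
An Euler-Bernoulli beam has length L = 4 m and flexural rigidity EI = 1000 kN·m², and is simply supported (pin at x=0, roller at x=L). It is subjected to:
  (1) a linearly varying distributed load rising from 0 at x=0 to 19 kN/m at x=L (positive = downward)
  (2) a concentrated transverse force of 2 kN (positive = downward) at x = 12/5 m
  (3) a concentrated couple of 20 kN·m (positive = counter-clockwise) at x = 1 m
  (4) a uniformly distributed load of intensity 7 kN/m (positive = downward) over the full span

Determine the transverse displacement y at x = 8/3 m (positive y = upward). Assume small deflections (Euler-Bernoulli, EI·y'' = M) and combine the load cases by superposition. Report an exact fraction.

Load 1 — triangular load w₀=19 kN/m (0→w₀ over full span):
  y_1 = -w₀x(7L⁴-10L²x²+3x⁴)/(360LEI) = -19·(8/3)·(7·4⁴-10·4²·(8/3)²+3·(8/3)⁴)/(360·4·1000) = -2584/91125 m
Load 2 — point force P=2 kN at a=12/5 m (b=L-a=8/5):
  y_2 = -Pa(L-x)(2Lx-a²-x²)/(6LEI)  [x>a] = -2·(12/5)·(4-(8/3))·(2·4·(8/3)-(12/5)²-(8/3)²)/(6·4·1000) = -952/421875 m
Load 3 — applied couple M₀=20 kN·m at a=1 m (b=L-a=3):
  y_3 = (M₀x³/(6L)-M₀(x-a)²/2+C₁x)/EI  [x>a] with C₁=M₀(3b²-L²)/(6L)=55/6 = (20·(8/3)³/(6·4)-20·((8/3)-1)²/2+(55/6)·(8/3))/1000 = 101/8100 m
Load 4 — uniform load w=7 kN/m over full span:
  y_4 = -wx(L³-2Lx²+x³)/(24EI) = -7·(8/3)·(4³-2·4·(8/3)²+(8/3)³)/(24·1000) = -616/30375 m
Superposition: y = Σ y_i = -1750691/45562500 m ≈ -0.038424 m

y(8/3) = -1750691/45562500 m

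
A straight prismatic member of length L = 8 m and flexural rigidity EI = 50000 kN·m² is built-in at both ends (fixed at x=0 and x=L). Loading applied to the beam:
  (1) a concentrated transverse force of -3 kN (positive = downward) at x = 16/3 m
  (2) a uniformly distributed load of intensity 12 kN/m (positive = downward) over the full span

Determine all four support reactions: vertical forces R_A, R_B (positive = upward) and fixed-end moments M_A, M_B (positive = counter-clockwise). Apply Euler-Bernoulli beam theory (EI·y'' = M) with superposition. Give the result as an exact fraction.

R_A = 425/9 kN, M_A = 560/9 kN·m, R_B = 412/9 kN, M_B = -544/9 kN·m

Load 1 — point force P=-3 kN at a=16/3 m (b=L-a=8/3):
  R_A = Pb²(3a+b)/L³ = (-3)·(8/3)²·(3·(16/3)+(8/3))/8³ = -7/9 kN
  M_A = Pab²/L² = (-3)·(16/3)·(8/3)²/8² = -16/9 kN·m
  R_B = Pa²(a+3b)/L³ = (-3)·(16/3)²·((16/3)+3·(8/3))/8³ = -20/9 kN
  M_B = -Pa²b/L² = -(-3)·(16/3)²·(8/3)/8² = 32/9 kN·m
Load 2 — uniform load w=12 kN/m over full span:
  R_A = wL/2 = 12·8/2 = 48 kN
  M_A = wL²/12 = 12·8²/12 = 64 kN·m
  R_B = wL/2 = 12·8/2 = 48 kN
  M_B = -wL²/12 = -12·8²/12 = -64 kN·m
Superposition: R_A = 425/9 kN, M_A = 560/9 kN·m, R_B = 412/9 kN, M_B = -544/9 kN·m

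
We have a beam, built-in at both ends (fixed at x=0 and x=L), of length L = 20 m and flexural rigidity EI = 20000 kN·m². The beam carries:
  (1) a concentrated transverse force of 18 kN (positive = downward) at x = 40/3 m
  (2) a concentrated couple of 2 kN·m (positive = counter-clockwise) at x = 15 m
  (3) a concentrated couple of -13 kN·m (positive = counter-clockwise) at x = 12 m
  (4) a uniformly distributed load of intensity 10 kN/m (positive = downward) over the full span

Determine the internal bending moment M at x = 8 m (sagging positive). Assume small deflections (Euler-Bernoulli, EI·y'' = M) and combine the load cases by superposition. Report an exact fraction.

Load 1 — point force P=18 kN at a=40/3 m (b=L-a=20/3):
  M_1 = Pb²(3a+b)x/L³ - Pab²/L²  [x≤a] = 18·(20/3)²·(3·(40/3)+(20/3))·8/20³ - 18·(40/3)·(20/3)²/20² = 32/3 kN·m
Load 2 — applied couple M₀=2 kN·m at a=15 m (b=L-a=5):
  M_2 = R_Ax - M_A  [x≤a] with R_A=9/80, M_A=5/8 = (9/80)·8 - (5/8) = 11/40 kN·m
Load 3 — applied couple M₀=-13 kN·m at a=12 m (b=L-a=8):
  M_3 = R_Ax - M_A  [x≤a] with R_A=-117/125, M_A=-104/25 = (-117/125)·8 - (-104/25) = -416/125 kN·m
Load 4 — uniform load w=10 kN/m over full span:
  M_4 = wLx/2 - wL²/12 - wx²/2 = 10·20·8/2 - 10·20²/12 - 10·8²/2 = 440/3 kN·m
Superposition: M = Σ M_i = 462841/3000 kN·m ≈ 154.280333 kN·m

M(8) = 462841/3000 kN·m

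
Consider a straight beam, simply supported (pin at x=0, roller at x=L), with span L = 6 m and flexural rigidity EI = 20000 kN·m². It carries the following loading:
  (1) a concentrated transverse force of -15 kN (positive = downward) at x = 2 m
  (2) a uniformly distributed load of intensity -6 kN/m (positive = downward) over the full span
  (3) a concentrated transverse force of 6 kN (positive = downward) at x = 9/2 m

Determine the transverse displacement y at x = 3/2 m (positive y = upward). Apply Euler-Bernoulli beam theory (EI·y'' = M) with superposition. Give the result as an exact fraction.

Load 1 — point force P=-15 kN at a=2 m (b=L-a=4):
  y_1 = -Pbx(L²-b²-x²)/(6LEI)  [x≤a] = -(-15)·4·(3/2)·(6²-4²-(3/2)²)/(6·6·20000) = 71/32000 m
Load 2 — uniform load w=-6 kN/m over full span:
  y_2 = -wx(L³-2Lx²+x³)/(24EI) = -(-6)·(3/2)·(6³-2·6·(3/2)²+(3/2)³)/(24·20000) = 4617/1280000 m
Load 3 — point force P=6 kN at a=9/2 m (b=L-a=3/2):
  y_3 = -Pbx(L²-b²-x²)/(6LEI)  [x≤a] = -6·(3/2)·(3/2)·(6²-(3/2)²-(3/2)²)/(6·6·20000) = -189/320000 m
Superposition: y = Σ y_i = 6701/1280000 m ≈ 0.005235 m

y(3/2) = 6701/1280000 m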